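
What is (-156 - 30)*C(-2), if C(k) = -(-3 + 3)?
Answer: 0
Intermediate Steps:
C(k) = 0 (C(k) = -1*0 = 0)
(-156 - 30)*C(-2) = (-156 - 30)*0 = -186*0 = 0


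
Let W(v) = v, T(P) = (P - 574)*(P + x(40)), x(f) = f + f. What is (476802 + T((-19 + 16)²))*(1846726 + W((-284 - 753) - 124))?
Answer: 787164847105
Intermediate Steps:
x(f) = 2*f
T(P) = (-574 + P)*(80 + P) (T(P) = (P - 574)*(P + 2*40) = (-574 + P)*(P + 80) = (-574 + P)*(80 + P))
(476802 + T((-19 + 16)²))*(1846726 + W((-284 - 753) - 124)) = (476802 + (-45920 + ((-19 + 16)²)² - 494*(-19 + 16)²))*(1846726 + ((-284 - 753) - 124)) = (476802 + (-45920 + ((-3)²)² - 494*(-3)²))*(1846726 + (-1037 - 124)) = (476802 + (-45920 + 9² - 494*9))*(1846726 - 1161) = (476802 + (-45920 + 81 - 4446))*1845565 = (476802 - 50285)*1845565 = 426517*1845565 = 787164847105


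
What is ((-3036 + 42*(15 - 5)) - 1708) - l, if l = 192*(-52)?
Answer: 5660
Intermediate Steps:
l = -9984
((-3036 + 42*(15 - 5)) - 1708) - l = ((-3036 + 42*(15 - 5)) - 1708) - 1*(-9984) = ((-3036 + 42*10) - 1708) + 9984 = ((-3036 + 420) - 1708) + 9984 = (-2616 - 1708) + 9984 = -4324 + 9984 = 5660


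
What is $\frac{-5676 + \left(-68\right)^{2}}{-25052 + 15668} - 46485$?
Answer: $- \frac{109053547}{2346} \approx -46485.0$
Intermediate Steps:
$\frac{-5676 + \left(-68\right)^{2}}{-25052 + 15668} - 46485 = \frac{-5676 + 4624}{-9384} - 46485 = \left(-1052\right) \left(- \frac{1}{9384}\right) - 46485 = \frac{263}{2346} - 46485 = - \frac{109053547}{2346}$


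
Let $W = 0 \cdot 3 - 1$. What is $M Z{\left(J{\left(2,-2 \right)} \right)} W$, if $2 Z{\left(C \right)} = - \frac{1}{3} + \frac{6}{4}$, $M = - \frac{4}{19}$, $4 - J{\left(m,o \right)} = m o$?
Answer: $\frac{7}{57} \approx 0.12281$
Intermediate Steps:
$J{\left(m,o \right)} = 4 - m o$
$M = - \frac{4}{19}$ ($M = \left(-4\right) \frac{1}{19} = - \frac{4}{19} \approx -0.21053$)
$W = -1$ ($W = 0 - 1 = -1$)
$Z{\left(C \right)} = \frac{7}{12}$ ($Z{\left(C \right)} = \frac{- \frac{1}{3} + \frac{6}{4}}{2} = \frac{\left(-1\right) \frac{1}{3} + 6 \cdot \frac{1}{4}}{2} = \frac{- \frac{1}{3} + \frac{3}{2}}{2} = \frac{1}{2} \cdot \frac{7}{6} = \frac{7}{12}$)
$M Z{\left(J{\left(2,-2 \right)} \right)} W = \left(- \frac{4}{19}\right) \frac{7}{12} \left(-1\right) = \left(- \frac{7}{57}\right) \left(-1\right) = \frac{7}{57}$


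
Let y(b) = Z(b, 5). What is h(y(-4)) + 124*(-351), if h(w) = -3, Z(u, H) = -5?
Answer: -43527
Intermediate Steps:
y(b) = -5
h(y(-4)) + 124*(-351) = -3 + 124*(-351) = -3 - 43524 = -43527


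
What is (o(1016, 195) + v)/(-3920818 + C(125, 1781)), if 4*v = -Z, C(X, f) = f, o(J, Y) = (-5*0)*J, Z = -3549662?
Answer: -1774831/7838074 ≈ -0.22644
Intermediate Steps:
o(J, Y) = 0 (o(J, Y) = 0*J = 0)
v = 1774831/2 (v = (-1*(-3549662))/4 = (¼)*3549662 = 1774831/2 ≈ 8.8742e+5)
(o(1016, 195) + v)/(-3920818 + C(125, 1781)) = (0 + 1774831/2)/(-3920818 + 1781) = (1774831/2)/(-3919037) = (1774831/2)*(-1/3919037) = -1774831/7838074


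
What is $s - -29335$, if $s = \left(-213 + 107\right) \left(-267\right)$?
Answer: $57637$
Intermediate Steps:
$s = 28302$ ($s = \left(-106\right) \left(-267\right) = 28302$)
$s - -29335 = 28302 - -29335 = 28302 + \left(-41976 + 71311\right) = 28302 + 29335 = 57637$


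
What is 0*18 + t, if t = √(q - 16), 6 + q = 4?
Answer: 3*I*√2 ≈ 4.2426*I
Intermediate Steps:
q = -2 (q = -6 + 4 = -2)
t = 3*I*√2 (t = √(-2 - 16) = √(-18) = 3*I*√2 ≈ 4.2426*I)
0*18 + t = 0*18 + 3*I*√2 = 0 + 3*I*√2 = 3*I*√2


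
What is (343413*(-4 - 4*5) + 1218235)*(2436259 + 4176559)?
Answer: -46446297691786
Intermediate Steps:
(343413*(-4 - 4*5) + 1218235)*(2436259 + 4176559) = (343413*(-4 - 20) + 1218235)*6612818 = (343413*(-24) + 1218235)*6612818 = (-8241912 + 1218235)*6612818 = -7023677*6612818 = -46446297691786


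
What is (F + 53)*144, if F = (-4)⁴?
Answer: 44496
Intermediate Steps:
F = 256
(F + 53)*144 = (256 + 53)*144 = 309*144 = 44496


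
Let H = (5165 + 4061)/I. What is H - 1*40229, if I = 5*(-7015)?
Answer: -1411041401/35075 ≈ -40229.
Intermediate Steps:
I = -35075
H = -9226/35075 (H = (5165 + 4061)/(-35075) = 9226*(-1/35075) = -9226/35075 ≈ -0.26304)
H - 1*40229 = -9226/35075 - 1*40229 = -9226/35075 - 40229 = -1411041401/35075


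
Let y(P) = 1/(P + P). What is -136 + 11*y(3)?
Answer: -805/6 ≈ -134.17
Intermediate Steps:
y(P) = 1/(2*P)
-136 + 11*y(3) = -136 + 11*((½)/3) = -136 + 11*((½)*(⅓)) = -136 + 11*(⅙) = -136 + 11/6 = -805/6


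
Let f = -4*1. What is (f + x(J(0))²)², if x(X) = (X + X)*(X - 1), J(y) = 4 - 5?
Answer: 144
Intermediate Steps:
J(y) = -1
x(X) = 2*X*(-1 + X) (x(X) = (2*X)*(-1 + X) = 2*X*(-1 + X))
f = -4
(f + x(J(0))²)² = (-4 + (2*(-1)*(-1 - 1))²)² = (-4 + (2*(-1)*(-2))²)² = (-4 + 4²)² = (-4 + 16)² = 12² = 144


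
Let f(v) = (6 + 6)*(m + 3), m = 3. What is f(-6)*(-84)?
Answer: -6048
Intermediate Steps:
f(v) = 72 (f(v) = (6 + 6)*(3 + 3) = 12*6 = 72)
f(-6)*(-84) = 72*(-84) = -6048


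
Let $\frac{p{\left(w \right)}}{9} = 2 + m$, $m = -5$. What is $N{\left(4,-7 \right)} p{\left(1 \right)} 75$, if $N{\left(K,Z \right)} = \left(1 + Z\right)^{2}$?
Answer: $-72900$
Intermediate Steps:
$p{\left(w \right)} = -27$ ($p{\left(w \right)} = 9 \left(2 - 5\right) = 9 \left(-3\right) = -27$)
$N{\left(4,-7 \right)} p{\left(1 \right)} 75 = \left(1 - 7\right)^{2} \left(-27\right) 75 = \left(-6\right)^{2} \left(-27\right) 75 = 36 \left(-27\right) 75 = \left(-972\right) 75 = -72900$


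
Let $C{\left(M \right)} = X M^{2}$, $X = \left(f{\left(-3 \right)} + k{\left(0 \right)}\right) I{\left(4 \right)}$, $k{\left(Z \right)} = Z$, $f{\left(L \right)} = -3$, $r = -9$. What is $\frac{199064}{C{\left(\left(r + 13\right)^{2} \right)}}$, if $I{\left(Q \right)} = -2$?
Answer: $\frac{24883}{192} \approx 129.6$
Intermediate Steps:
$X = 6$ ($X = \left(-3 + 0\right) \left(-2\right) = \left(-3\right) \left(-2\right) = 6$)
$C{\left(M \right)} = 6 M^{2}$
$\frac{199064}{C{\left(\left(r + 13\right)^{2} \right)}} = \frac{199064}{6 \left(\left(-9 + 13\right)^{2}\right)^{2}} = \frac{199064}{6 \left(4^{2}\right)^{2}} = \frac{199064}{6 \cdot 16^{2}} = \frac{199064}{6 \cdot 256} = \frac{199064}{1536} = 199064 \cdot \frac{1}{1536} = \frac{24883}{192}$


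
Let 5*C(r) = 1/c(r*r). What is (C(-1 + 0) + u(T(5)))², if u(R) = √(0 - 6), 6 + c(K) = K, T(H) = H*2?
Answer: (1 - 25*I*√6)²/625 ≈ -5.9984 - 0.19596*I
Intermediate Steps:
T(H) = 2*H
c(K) = -6 + K
C(r) = 1/(5*(-6 + r²)) (C(r) = 1/(5*(-6 + r*r)) = 1/(5*(-6 + r²)))
u(R) = I*√6 (u(R) = √(-6) = I*√6)
(C(-1 + 0) + u(T(5)))² = (1/(5*(-6 + (-1 + 0)²)) + I*√6)² = (1/(5*(-6 + (-1)²)) + I*√6)² = (1/(5*(-6 + 1)) + I*√6)² = ((⅕)/(-5) + I*√6)² = ((⅕)*(-⅕) + I*√6)² = (-1/25 + I*√6)²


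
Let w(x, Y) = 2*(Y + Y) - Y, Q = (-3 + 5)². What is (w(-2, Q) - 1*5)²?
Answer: 49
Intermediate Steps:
Q = 4 (Q = 2² = 4)
w(x, Y) = 3*Y (w(x, Y) = 2*(2*Y) - Y = 4*Y - Y = 3*Y)
(w(-2, Q) - 1*5)² = (3*4 - 1*5)² = (12 - 5)² = 7² = 49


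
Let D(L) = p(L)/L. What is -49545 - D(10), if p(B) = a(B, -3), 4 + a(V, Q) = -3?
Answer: -495443/10 ≈ -49544.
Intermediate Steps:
a(V, Q) = -7 (a(V, Q) = -4 - 3 = -7)
p(B) = -7
D(L) = -7/L
-49545 - D(10) = -49545 - (-7)/10 = -49545 - 1*(-7/10) = -49545 + 7/10 = -495443/10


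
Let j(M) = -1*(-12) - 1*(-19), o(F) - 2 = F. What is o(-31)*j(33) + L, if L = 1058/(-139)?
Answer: -126019/139 ≈ -906.61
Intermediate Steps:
o(F) = 2 + F
j(M) = 31 (j(M) = 12 + 19 = 31)
L = -1058/139 (L = 1058*(-1/139) = -1058/139 ≈ -7.6115)
o(-31)*j(33) + L = (2 - 31)*31 - 1058/139 = -29*31 - 1058/139 = -899 - 1058/139 = -126019/139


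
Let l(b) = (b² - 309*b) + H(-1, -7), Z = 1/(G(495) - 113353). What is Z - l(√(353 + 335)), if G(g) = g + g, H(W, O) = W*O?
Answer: -78092286/112363 + 1236*√43 ≈ 7410.0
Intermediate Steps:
H(W, O) = O*W
G(g) = 2*g
Z = -1/112363 (Z = 1/(2*495 - 113353) = 1/(990 - 113353) = 1/(-112363) = -1/112363 ≈ -8.8997e-6)
l(b) = 7 + b² - 309*b (l(b) = (b² - 309*b) - 7*(-1) = (b² - 309*b) + 7 = 7 + b² - 309*b)
Z - l(√(353 + 335)) = -1/112363 - (7 + (√(353 + 335))² - 309*√(353 + 335)) = -1/112363 - (7 + (√688)² - 1236*√43) = -1/112363 - (7 + (4*√43)² - 1236*√43) = -1/112363 - (7 + 688 - 1236*√43) = -1/112363 - (695 - 1236*√43) = -1/112363 + (-695 + 1236*√43) = -78092286/112363 + 1236*√43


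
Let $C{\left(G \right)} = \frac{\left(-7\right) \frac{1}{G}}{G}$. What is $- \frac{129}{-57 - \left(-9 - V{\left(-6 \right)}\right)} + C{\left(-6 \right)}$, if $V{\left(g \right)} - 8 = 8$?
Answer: $\frac{1105}{288} \approx 3.8368$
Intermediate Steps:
$V{\left(g \right)} = 16$ ($V{\left(g \right)} = 8 + 8 = 16$)
$C{\left(G \right)} = - \frac{7}{G^{2}}$
$- \frac{129}{-57 - \left(-9 - V{\left(-6 \right)}\right)} + C{\left(-6 \right)} = - \frac{129}{-57 + \left(\left(16 + 18\right) - 9\right)} - \frac{7}{36} = - \frac{129}{-57 + \left(34 - 9\right)} - \frac{7}{36} = - \frac{129}{-57 + 25} - \frac{7}{36} = - \frac{129}{-32} - \frac{7}{36} = \left(-129\right) \left(- \frac{1}{32}\right) - \frac{7}{36} = \frac{129}{32} - \frac{7}{36} = \frac{1105}{288}$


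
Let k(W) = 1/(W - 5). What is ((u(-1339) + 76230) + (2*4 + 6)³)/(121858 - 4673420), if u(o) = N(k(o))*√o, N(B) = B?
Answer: -39487/2275781 + I*√1339/6117299328 ≈ -0.017351 + 5.9818e-9*I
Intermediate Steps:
k(W) = 1/(-5 + W)
u(o) = √o/(-5 + o)
((u(-1339) + 76230) + (2*4 + 6)³)/(121858 - 4673420) = ((√(-1339)/(-5 - 1339) + 76230) + (2*4 + 6)³)/(121858 - 4673420) = (((I*√1339)/(-1344) + 76230) + (8 + 6)³)/(-4551562) = (((I*√1339)*(-1/1344) + 76230) + 14³)*(-1/4551562) = ((-I*√1339/1344 + 76230) + 2744)*(-1/4551562) = ((76230 - I*√1339/1344) + 2744)*(-1/4551562) = (78974 - I*√1339/1344)*(-1/4551562) = -39487/2275781 + I*√1339/6117299328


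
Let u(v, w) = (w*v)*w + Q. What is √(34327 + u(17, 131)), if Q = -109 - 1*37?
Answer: √325918 ≈ 570.89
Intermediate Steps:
Q = -146 (Q = -109 - 37 = -146)
u(v, w) = -146 + v*w² (u(v, w) = (w*v)*w - 146 = (v*w)*w - 146 = v*w² - 146 = -146 + v*w²)
√(34327 + u(17, 131)) = √(34327 + (-146 + 17*131²)) = √(34327 + (-146 + 17*17161)) = √(34327 + (-146 + 291737)) = √(34327 + 291591) = √325918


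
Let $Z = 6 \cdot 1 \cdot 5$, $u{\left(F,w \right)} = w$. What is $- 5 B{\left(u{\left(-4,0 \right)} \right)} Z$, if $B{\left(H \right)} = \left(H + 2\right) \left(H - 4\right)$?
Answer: $1200$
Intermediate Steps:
$B{\left(H \right)} = \left(-4 + H\right) \left(2 + H\right)$ ($B{\left(H \right)} = \left(2 + H\right) \left(-4 + H\right) = \left(-4 + H\right) \left(2 + H\right)$)
$Z = 30$ ($Z = 6 \cdot 5 = 30$)
$- 5 B{\left(u{\left(-4,0 \right)} \right)} Z = - 5 \left(-8 + 0^{2} - 0\right) 30 = - 5 \left(-8 + 0 + 0\right) 30 = \left(-5\right) \left(-8\right) 30 = 40 \cdot 30 = 1200$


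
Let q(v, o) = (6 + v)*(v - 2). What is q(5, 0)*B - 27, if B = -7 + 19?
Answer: 369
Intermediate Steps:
q(v, o) = (-2 + v)*(6 + v) (q(v, o) = (6 + v)*(-2 + v) = (-2 + v)*(6 + v))
B = 12
q(5, 0)*B - 27 = (-12 + 5² + 4*5)*12 - 27 = (-12 + 25 + 20)*12 - 27 = 33*12 - 27 = 396 - 27 = 369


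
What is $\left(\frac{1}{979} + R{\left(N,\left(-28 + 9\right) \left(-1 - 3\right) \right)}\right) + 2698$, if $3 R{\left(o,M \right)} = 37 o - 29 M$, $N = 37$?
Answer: $\frac{7106564}{2937} \approx 2419.7$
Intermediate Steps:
$R{\left(o,M \right)} = - \frac{29 M}{3} + \frac{37 o}{3}$ ($R{\left(o,M \right)} = \frac{37 o - 29 M}{3} = \frac{- 29 M + 37 o}{3} = - \frac{29 M}{3} + \frac{37 o}{3}$)
$\left(\frac{1}{979} + R{\left(N,\left(-28 + 9\right) \left(-1 - 3\right) \right)}\right) + 2698 = \left(\frac{1}{979} + \left(- \frac{29 \left(-28 + 9\right) \left(-1 - 3\right)}{3} + \frac{37}{3} \cdot 37\right)\right) + 2698 = \left(\frac{1}{979} + \left(- \frac{29 \left(\left(-19\right) \left(-4\right)\right)}{3} + \frac{1369}{3}\right)\right) + 2698 = \left(\frac{1}{979} + \left(\left(- \frac{29}{3}\right) 76 + \frac{1369}{3}\right)\right) + 2698 = \left(\frac{1}{979} + \left(- \frac{2204}{3} + \frac{1369}{3}\right)\right) + 2698 = \left(\frac{1}{979} - \frac{835}{3}\right) + 2698 = - \frac{817462}{2937} + 2698 = \frac{7106564}{2937}$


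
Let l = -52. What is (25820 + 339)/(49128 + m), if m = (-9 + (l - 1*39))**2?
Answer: 26159/59128 ≈ 0.44241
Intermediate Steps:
m = 10000 (m = (-9 + (-52 - 1*39))**2 = (-9 + (-52 - 39))**2 = (-9 - 91)**2 = (-100)**2 = 10000)
(25820 + 339)/(49128 + m) = (25820 + 339)/(49128 + 10000) = 26159/59128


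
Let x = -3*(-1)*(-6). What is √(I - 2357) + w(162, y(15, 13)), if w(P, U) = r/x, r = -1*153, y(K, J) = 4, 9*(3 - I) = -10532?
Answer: 17/2 + I*√10654/3 ≈ 8.5 + 34.406*I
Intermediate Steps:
I = 10559/9 (I = 3 - ⅑*(-10532) = 3 + 10532/9 = 10559/9 ≈ 1173.2)
x = -18 (x = 3*(-6) = -18)
r = -153
w(P, U) = 17/2 (w(P, U) = -153/(-18) = -153*(-1/18) = 17/2)
√(I - 2357) + w(162, y(15, 13)) = √(10559/9 - 2357) + 17/2 = √(-10654/9) + 17/2 = I*√10654/3 + 17/2 = 17/2 + I*√10654/3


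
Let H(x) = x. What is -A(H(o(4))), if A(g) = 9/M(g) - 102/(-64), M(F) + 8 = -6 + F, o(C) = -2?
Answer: -33/32 ≈ -1.0313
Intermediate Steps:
M(F) = -14 + F (M(F) = -8 + (-6 + F) = -14 + F)
A(g) = 51/32 + 9/(-14 + g) (A(g) = 9/(-14 + g) - 102/(-64) = 9/(-14 + g) - 102*(-1/64) = 9/(-14 + g) + 51/32 = 51/32 + 9/(-14 + g))
-A(H(o(4))) = -3*(-142 + 17*(-2))/(32*(-14 - 2)) = -3*(-142 - 34)/(32*(-16)) = -3*(-1)*(-176)/(32*16) = -1*33/32 = -33/32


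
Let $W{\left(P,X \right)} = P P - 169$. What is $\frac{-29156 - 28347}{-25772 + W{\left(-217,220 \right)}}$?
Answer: $- \frac{57503}{21148} \approx -2.7191$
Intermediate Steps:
$W{\left(P,X \right)} = -169 + P^{2}$ ($W{\left(P,X \right)} = P^{2} - 169 = -169 + P^{2}$)
$\frac{-29156 - 28347}{-25772 + W{\left(-217,220 \right)}} = \frac{-29156 - 28347}{-25772 - \left(169 - \left(-217\right)^{2}\right)} = - \frac{57503}{-25772 + \left(-169 + 47089\right)} = - \frac{57503}{-25772 + 46920} = - \frac{57503}{21148}$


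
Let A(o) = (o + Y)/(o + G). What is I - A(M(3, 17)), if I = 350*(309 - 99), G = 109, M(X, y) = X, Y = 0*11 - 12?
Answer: 8232009/112 ≈ 73500.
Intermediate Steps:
Y = -12 (Y = 0 - 12 = -12)
A(o) = (-12 + o)/(109 + o) (A(o) = (o - 12)/(o + 109) = (-12 + o)/(109 + o))
I = 73500 (I = 350*210 = 73500)
I - A(M(3, 17)) = 73500 - (-12 + 3)/(109 + 3) = 73500 - (-9)/112 = 73500 - 1*(-9/112) = 73500 + 9/112 = 8232009/112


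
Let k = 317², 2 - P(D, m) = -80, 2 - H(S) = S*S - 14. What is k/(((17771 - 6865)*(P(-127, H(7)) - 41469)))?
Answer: -100489/451366622 ≈ -0.00022263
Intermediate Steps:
H(S) = 16 - S² (H(S) = 2 - (S*S - 14) = 2 - (S² - 14) = 2 - (-14 + S²) = 2 + (14 - S²) = 16 - S²)
P(D, m) = 82 (P(D, m) = 2 - 1*(-80) = 2 + 80 = 82)
k = 100489
k/(((17771 - 6865)*(P(-127, H(7)) - 41469))) = 100489/(((17771 - 6865)*(82 - 41469))) = 100489/((10906*(-41387))) = 100489/(-451366622) = 100489*(-1/451366622) = -100489/451366622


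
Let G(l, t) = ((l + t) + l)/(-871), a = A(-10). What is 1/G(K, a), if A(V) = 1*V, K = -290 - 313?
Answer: 871/1216 ≈ 0.71628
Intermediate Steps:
K = -603
A(V) = V
a = -10
G(l, t) = -2*l/871 - t/871 (G(l, t) = (t + 2*l)*(-1/871) = -2*l/871 - t/871)
1/G(K, a) = 1/(-2/871*(-603) - 1/871*(-10)) = 1/(18/13 + 10/871) = 1/(1216/871) = 871/1216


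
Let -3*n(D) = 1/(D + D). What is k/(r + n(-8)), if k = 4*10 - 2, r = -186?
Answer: -1824/8927 ≈ -0.20432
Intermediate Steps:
n(D) = -1/(6*D) (n(D) = -1/(3*(D + D)) = -1/(2*D)/3 = -1/(6*D))
k = 38 (k = 40 - 2 = 38)
k/(r + n(-8)) = 38/(-186 - ⅙/(-8)) = 38/(-186 - ⅙*(-⅛)) = 38/(-186 + 1/48) = 38/(-8927/48) = -48/8927*38 = -1824/8927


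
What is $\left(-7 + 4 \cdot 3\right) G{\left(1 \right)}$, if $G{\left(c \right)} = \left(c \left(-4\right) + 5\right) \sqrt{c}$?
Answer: $5$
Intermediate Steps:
$G{\left(c \right)} = \sqrt{c} \left(5 - 4 c\right)$ ($G{\left(c \right)} = \left(- 4 c + 5\right) \sqrt{c} = \left(5 - 4 c\right) \sqrt{c} = \sqrt{c} \left(5 - 4 c\right)$)
$\left(-7 + 4 \cdot 3\right) G{\left(1 \right)} = \left(-7 + 4 \cdot 3\right) \sqrt{1} \left(5 - 4\right) = \left(-7 + 12\right) 1 \left(5 - 4\right) = 5 \cdot 1 \cdot 1 = 5 \cdot 1 = 5$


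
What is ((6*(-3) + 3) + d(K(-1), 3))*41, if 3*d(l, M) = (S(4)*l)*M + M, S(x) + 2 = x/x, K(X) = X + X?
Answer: -492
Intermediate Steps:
K(X) = 2*X
S(x) = -1 (S(x) = -2 + x/x = -2 + 1 = -1)
d(l, M) = M/3 - M*l/3 (d(l, M) = ((-l)*M + M)/3 = (-M*l + M)/3 = (M - M*l)/3 = M/3 - M*l/3)
((6*(-3) + 3) + d(K(-1), 3))*41 = ((6*(-3) + 3) + (⅓)*3*(1 - 2*(-1)))*41 = ((-18 + 3) + (⅓)*3*(1 - 1*(-2)))*41 = (-15 + (⅓)*3*(1 + 2))*41 = (-15 + (⅓)*3*3)*41 = (-15 + 3)*41 = -12*41 = -492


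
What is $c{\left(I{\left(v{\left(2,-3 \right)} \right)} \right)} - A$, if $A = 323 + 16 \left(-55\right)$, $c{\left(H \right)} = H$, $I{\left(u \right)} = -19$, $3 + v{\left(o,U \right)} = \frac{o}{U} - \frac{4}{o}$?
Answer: $538$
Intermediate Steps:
$v{\left(o,U \right)} = -3 - \frac{4}{o} + \frac{o}{U}$ ($v{\left(o,U \right)} = -3 - \left(\frac{4}{o} - \frac{o}{U}\right) = -3 - \frac{4}{o} + \frac{o}{U}$)
$A = -557$ ($A = 323 - 880 = -557$)
$c{\left(I{\left(v{\left(2,-3 \right)} \right)} \right)} - A = -19 - -557 = -19 + 557 = 538$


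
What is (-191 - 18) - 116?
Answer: -325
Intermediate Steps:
(-191 - 18) - 116 = -209 - 116 = -325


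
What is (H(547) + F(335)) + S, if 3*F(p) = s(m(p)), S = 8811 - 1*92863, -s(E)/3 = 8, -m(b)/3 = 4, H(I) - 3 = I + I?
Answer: -82963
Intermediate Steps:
H(I) = 3 + 2*I (H(I) = 3 + (I + I) = 3 + 2*I)
m(b) = -12 (m(b) = -3*4 = -12)
s(E) = -24 (s(E) = -3*8 = -24)
S = -84052 (S = 8811 - 92863 = -84052)
F(p) = -8 (F(p) = (⅓)*(-24) = -8)
(H(547) + F(335)) + S = ((3 + 2*547) - 8) - 84052 = ((3 + 1094) - 8) - 84052 = (1097 - 8) - 84052 = 1089 - 84052 = -82963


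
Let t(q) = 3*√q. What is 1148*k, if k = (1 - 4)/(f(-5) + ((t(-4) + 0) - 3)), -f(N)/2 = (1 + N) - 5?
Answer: -5740/29 + 2296*I/29 ≈ -197.93 + 79.172*I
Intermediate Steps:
f(N) = 8 - 2*N (f(N) = -2*((1 + N) - 5) = -2*(-4 + N) = 8 - 2*N)
k = -(15 - 6*I)/87 (k = (1 - 4)/((8 - 2*(-5)) + ((3*√(-4) + 0) - 3)) = -3/((8 + 10) + ((3*(2*I) + 0) - 3)) = -3/(18 + ((6*I + 0) - 3)) = -3/(18 + (6*I - 3)) = -3/(18 + (-3 + 6*I)) = -3*(15 - 6*I)/261 = -(15 - 6*I)/87 ≈ -0.17241 + 0.068966*I)
1148*k = 1148*(-5/29 + 2*I/29) = -5740/29 + 2296*I/29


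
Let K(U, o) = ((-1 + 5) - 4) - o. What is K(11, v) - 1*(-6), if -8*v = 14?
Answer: 31/4 ≈ 7.7500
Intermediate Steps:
v = -7/4 (v = -1/8*14 = -7/4 ≈ -1.7500)
K(U, o) = -o (K(U, o) = (4 - 4) - o = 0 - o = -o)
K(11, v) - 1*(-6) = -1*(-7/4) - 1*(-6) = 7/4 + 6 = 31/4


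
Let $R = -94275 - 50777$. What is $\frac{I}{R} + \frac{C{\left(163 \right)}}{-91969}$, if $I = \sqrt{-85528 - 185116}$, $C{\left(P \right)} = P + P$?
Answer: $- \frac{326}{91969} - \frac{i \sqrt{67661}}{72526} \approx -0.0035447 - 0.0035865 i$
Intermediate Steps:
$C{\left(P \right)} = 2 P$
$I = 2 i \sqrt{67661}$ ($I = \sqrt{-270644} = 2 i \sqrt{67661} \approx 520.23 i$)
$R = -145052$
$\frac{I}{R} + \frac{C{\left(163 \right)}}{-91969} = \frac{2 i \sqrt{67661}}{-145052} + \frac{2 \cdot 163}{-91969} = 2 i \sqrt{67661} \left(- \frac{1}{145052}\right) + 326 \left(- \frac{1}{91969}\right) = - \frac{i \sqrt{67661}}{72526} - \frac{326}{91969} = - \frac{326}{91969} - \frac{i \sqrt{67661}}{72526}$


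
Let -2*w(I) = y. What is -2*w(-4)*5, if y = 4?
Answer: 20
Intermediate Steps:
w(I) = -2 (w(I) = -½*4 = -2)
-2*w(-4)*5 = -2*(-2)*5 = 4*5 = 20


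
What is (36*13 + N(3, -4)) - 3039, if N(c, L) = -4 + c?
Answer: -2572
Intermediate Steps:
(36*13 + N(3, -4)) - 3039 = (36*13 + (-4 + 3)) - 3039 = (468 - 1) - 3039 = 467 - 3039 = -2572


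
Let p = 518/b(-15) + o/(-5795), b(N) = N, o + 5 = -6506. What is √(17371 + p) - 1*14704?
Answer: -14704 + √5240082494310/17385 ≈ -14572.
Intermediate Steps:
o = -6511 (o = -5 - 6506 = -6511)
p = -580829/17385 (p = 518/(-15) - 6511/(-5795) = 518*(-1/15) - 6511*(-1/5795) = -518/15 + 6511/5795 = -580829/17385 ≈ -33.410)
√(17371 + p) - 1*14704 = √(17371 - 580829/17385) - 1*14704 = √(301414006/17385) - 14704 = √5240082494310/17385 - 14704 = -14704 + √5240082494310/17385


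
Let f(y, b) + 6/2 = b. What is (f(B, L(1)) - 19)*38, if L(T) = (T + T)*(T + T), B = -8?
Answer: -684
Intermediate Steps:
L(T) = 4*T² (L(T) = (2*T)*(2*T) = 4*T²)
f(y, b) = -3 + b
(f(B, L(1)) - 19)*38 = ((-3 + 4*1²) - 19)*38 = ((-3 + 4*1) - 19)*38 = ((-3 + 4) - 19)*38 = (1 - 19)*38 = -18*38 = -684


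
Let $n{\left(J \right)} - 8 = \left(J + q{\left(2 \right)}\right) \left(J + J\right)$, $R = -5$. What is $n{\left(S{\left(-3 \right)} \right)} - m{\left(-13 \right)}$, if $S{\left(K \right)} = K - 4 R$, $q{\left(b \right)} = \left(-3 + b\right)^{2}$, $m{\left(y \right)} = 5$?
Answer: $615$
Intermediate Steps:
$S{\left(K \right)} = 20 + K$ ($S{\left(K \right)} = K - -20 = K + 20 = 20 + K$)
$n{\left(J \right)} = 8 + 2 J \left(1 + J\right)$ ($n{\left(J \right)} = 8 + \left(J + \left(-3 + 2\right)^{2}\right) \left(J + J\right) = 8 + \left(J + \left(-1\right)^{2}\right) 2 J = 8 + \left(J + 1\right) 2 J = 8 + \left(1 + J\right) 2 J = 8 + 2 J \left(1 + J\right)$)
$n{\left(S{\left(-3 \right)} \right)} - m{\left(-13 \right)} = \left(8 + 2 \left(20 - 3\right) + 2 \left(20 - 3\right)^{2}\right) - 5 = \left(8 + 2 \cdot 17 + 2 \cdot 17^{2}\right) - 5 = \left(8 + 34 + 2 \cdot 289\right) - 5 = \left(8 + 34 + 578\right) - 5 = 620 - 5 = 615$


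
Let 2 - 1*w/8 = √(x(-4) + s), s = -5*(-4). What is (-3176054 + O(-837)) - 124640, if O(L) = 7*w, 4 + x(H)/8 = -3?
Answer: -3300582 - 336*I ≈ -3.3006e+6 - 336.0*I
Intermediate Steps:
s = 20
x(H) = -56 (x(H) = -32 + 8*(-3) = -32 - 24 = -56)
w = 16 - 48*I (w = 16 - 8*√(-56 + 20) = 16 - 48*I ≈ 16.0 - 48.0*I)
O(L) = 112 - 336*I (O(L) = 7*(16 - 48*I) = 112 - 336*I)
(-3176054 + O(-837)) - 124640 = (-3176054 + (112 - 336*I)) - 124640 = (-3175942 - 336*I) - 124640 = -3300582 - 336*I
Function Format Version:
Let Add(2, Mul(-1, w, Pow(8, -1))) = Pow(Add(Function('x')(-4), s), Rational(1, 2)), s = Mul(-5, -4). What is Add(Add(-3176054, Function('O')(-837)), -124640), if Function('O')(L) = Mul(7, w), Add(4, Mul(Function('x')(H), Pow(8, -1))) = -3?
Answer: Add(-3300582, Mul(-336, I)) ≈ Add(-3.3006e+6, Mul(-336.00, I))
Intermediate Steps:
s = 20
Function('x')(H) = -56 (Function('x')(H) = Add(-32, Mul(8, -3)) = Add(-32, -24) = -56)
w = Add(16, Mul(-48, I)) (w = Add(16, Mul(-8, Pow(Add(-56, 20), Rational(1, 2)))) = Add(16, Mul(-8, Pow(-36, Rational(1, 2)))) = Add(16, Mul(-8, Mul(6, I))) = Add(16, Mul(-48, I)) ≈ Add(16.000, Mul(-48.000, I)))
Function('O')(L) = Add(112, Mul(-336, I)) (Function('O')(L) = Mul(7, Add(16, Mul(-48, I))) = Add(112, Mul(-336, I)))
Add(Add(-3176054, Function('O')(-837)), -124640) = Add(Add(-3176054, Add(112, Mul(-336, I))), -124640) = Add(Add(-3175942, Mul(-336, I)), -124640) = Add(-3300582, Mul(-336, I))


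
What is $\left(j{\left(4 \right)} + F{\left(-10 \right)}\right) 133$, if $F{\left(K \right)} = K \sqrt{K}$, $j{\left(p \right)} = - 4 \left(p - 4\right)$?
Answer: $- 1330 i \sqrt{10} \approx - 4205.8 i$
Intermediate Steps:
$j{\left(p \right)} = 16 - 4 p$ ($j{\left(p \right)} = - 4 \left(-4 + p\right) = 16 - 4 p$)
$F{\left(K \right)} = K^{\frac{3}{2}}$
$\left(j{\left(4 \right)} + F{\left(-10 \right)}\right) 133 = \left(\left(16 - 16\right) + \left(-10\right)^{\frac{3}{2}}\right) 133 = \left(\left(16 - 16\right) - 10 i \sqrt{10}\right) 133 = \left(0 - 10 i \sqrt{10}\right) 133 = - 10 i \sqrt{10} \cdot 133 = - 1330 i \sqrt{10}$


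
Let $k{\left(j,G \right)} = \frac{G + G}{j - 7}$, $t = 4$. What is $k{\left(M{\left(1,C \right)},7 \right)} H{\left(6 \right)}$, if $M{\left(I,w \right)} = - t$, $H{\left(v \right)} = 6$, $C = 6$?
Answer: $- \frac{84}{11} \approx -7.6364$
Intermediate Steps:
$M{\left(I,w \right)} = -4$ ($M{\left(I,w \right)} = \left(-1\right) 4 = -4$)
$k{\left(j,G \right)} = \frac{2 G}{-7 + j}$
$k{\left(M{\left(1,C \right)},7 \right)} H{\left(6 \right)} = 2 \cdot 7 \frac{1}{-7 - 4} \cdot 6 = 2 \cdot 7 \frac{1}{-11} \cdot 6 = 2 \cdot 7 \left(- \frac{1}{11}\right) 6 = \left(- \frac{14}{11}\right) 6 = - \frac{84}{11}$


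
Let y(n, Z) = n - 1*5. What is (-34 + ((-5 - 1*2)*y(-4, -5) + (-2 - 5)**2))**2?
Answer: 6084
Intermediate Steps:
y(n, Z) = -5 + n (y(n, Z) = n - 5 = -5 + n)
(-34 + ((-5 - 1*2)*y(-4, -5) + (-2 - 5)**2))**2 = (-34 + ((-5 - 1*2)*(-5 - 4) + (-2 - 5)**2))**2 = (-34 + ((-5 - 2)*(-9) + (-7)**2))**2 = (-34 + (-7*(-9) + 49))**2 = (-34 + (63 + 49))**2 = (-34 + 112)**2 = 78**2 = 6084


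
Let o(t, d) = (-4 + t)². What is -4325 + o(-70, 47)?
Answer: 1151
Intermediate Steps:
-4325 + o(-70, 47) = -4325 + (-4 - 70)² = -4325 + (-74)² = -4325 + 5476 = 1151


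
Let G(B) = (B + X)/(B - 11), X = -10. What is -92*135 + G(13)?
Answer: -24837/2 ≈ -12419.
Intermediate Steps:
G(B) = (-10 + B)/(-11 + B) (G(B) = (B - 10)/(B - 11) = (-10 + B)/(-11 + B))
-92*135 + G(13) = -92*135 + (-10 + 13)/(-11 + 13) = -12420 + 3/2 = -24837/2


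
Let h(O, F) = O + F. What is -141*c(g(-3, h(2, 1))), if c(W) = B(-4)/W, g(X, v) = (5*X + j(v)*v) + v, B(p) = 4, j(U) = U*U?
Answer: -188/5 ≈ -37.600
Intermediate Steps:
j(U) = U**2
h(O, F) = F + O
g(X, v) = v + v**3 + 5*X (g(X, v) = (5*X + v**2*v) + v = (5*X + v**3) + v = (v**3 + 5*X) + v = v + v**3 + 5*X)
c(W) = 4/W
-141*c(g(-3, h(2, 1))) = -564/((1 + 2) + (1 + 2)**3 + 5*(-3)) = -564/(3 + 3**3 - 15) = -564/(3 + 27 - 15) = -564/15 = -141*4/15 = -188/5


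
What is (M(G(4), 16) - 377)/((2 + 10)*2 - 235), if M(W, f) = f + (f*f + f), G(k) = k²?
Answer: 89/211 ≈ 0.42180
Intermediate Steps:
M(W, f) = f² + 2*f (M(W, f) = f + (f² + f) = f + (f + f²) = f² + 2*f)
(M(G(4), 16) - 377)/((2 + 10)*2 - 235) = (16*(2 + 16) - 377)/((2 + 10)*2 - 235) = (16*18 - 377)/(12*2 - 235) = (288 - 377)/(24 - 235) = -89/(-211) = -89*(-1/211) = 89/211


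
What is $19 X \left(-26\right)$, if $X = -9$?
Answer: $4446$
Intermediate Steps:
$19 X \left(-26\right) = 19 \left(-9\right) \left(-26\right) = \left(-171\right) \left(-26\right) = 4446$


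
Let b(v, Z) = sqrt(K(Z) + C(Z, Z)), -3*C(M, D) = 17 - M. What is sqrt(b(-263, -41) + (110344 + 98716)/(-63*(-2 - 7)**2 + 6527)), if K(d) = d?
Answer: sqrt(41864265 + 95052*I*sqrt(543))/534 ≈ 12.121 + 0.32042*I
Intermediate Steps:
C(M, D) = -17/3 + M/3 (C(M, D) = -(17 - M)/3 = -17/3 + M/3)
b(v, Z) = sqrt(-17/3 + 4*Z/3) (b(v, Z) = sqrt(Z + (-17/3 + Z/3)) = sqrt(-17/3 + 4*Z/3))
sqrt(b(-263, -41) + (110344 + 98716)/(-63*(-2 - 7)**2 + 6527)) = sqrt(sqrt(-51 + 12*(-41))/3 + (110344 + 98716)/(-63*(-2 - 7)**2 + 6527)) = sqrt(sqrt(-51 - 492)/3 + 209060/(-63*(-9)**2 + 6527)) = sqrt(sqrt(-543)/3 + 209060/(-63*81 + 6527)) = sqrt((I*sqrt(543))/3 + 209060/(-5103 + 6527)) = sqrt(I*sqrt(543)/3 + 209060/1424) = sqrt(I*sqrt(543)/3 + 209060*(1/1424)) = sqrt(I*sqrt(543)/3 + 52265/356) = sqrt(52265/356 + I*sqrt(543)/3)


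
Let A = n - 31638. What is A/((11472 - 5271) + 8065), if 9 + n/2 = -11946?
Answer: -27774/7133 ≈ -3.8937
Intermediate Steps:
n = -23910 (n = -18 + 2*(-11946) = -18 - 23892 = -23910)
A = -55548 (A = -23910 - 31638 = -55548)
A/((11472 - 5271) + 8065) = -55548/((11472 - 5271) + 8065) = -55548/(6201 + 8065) = -55548/14266 = -55548*1/14266 = -27774/7133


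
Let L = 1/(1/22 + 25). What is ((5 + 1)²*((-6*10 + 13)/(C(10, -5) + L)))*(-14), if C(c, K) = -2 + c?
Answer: 6526044/2215 ≈ 2946.3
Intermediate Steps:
L = 22/551 (L = 1/(1/22 + 25) = 1/(551/22) = 22/551 ≈ 0.039927)
((5 + 1)²*((-6*10 + 13)/(C(10, -5) + L)))*(-14) = ((5 + 1)²*((-6*10 + 13)/((-2 + 10) + 22/551)))*(-14) = (6²*((-60 + 13)/(8 + 22/551)))*(-14) = (36*(-47/4430/551))*(-14) = (36*(-47*551/4430))*(-14) = (36*(-25897/4430))*(-14) = -466146/2215*(-14) = 6526044/2215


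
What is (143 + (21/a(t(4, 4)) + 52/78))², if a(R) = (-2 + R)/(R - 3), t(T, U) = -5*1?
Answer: 253009/9 ≈ 28112.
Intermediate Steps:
t(T, U) = -5
a(R) = (-2 + R)/(-3 + R)
(143 + (21/a(t(4, 4)) + 52/78))² = (143 + (21/(((-2 - 5)/(-3 - 5))) + 52/78))² = (143 + (21/((-7/(-8))) + 52*(1/78)))² = (143 + (21/((-⅛*(-7))) + ⅔))² = (143 + (21/(7/8) + ⅔))² = (143 + (21*(8/7) + ⅔))² = (143 + (24 + ⅔))² = (143 + 74/3)² = (503/3)² = 253009/9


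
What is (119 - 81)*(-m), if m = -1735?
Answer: 65930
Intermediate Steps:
(119 - 81)*(-m) = (119 - 81)*(-1*(-1735)) = 38*1735 = 65930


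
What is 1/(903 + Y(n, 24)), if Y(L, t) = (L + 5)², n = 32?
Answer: 1/2272 ≈ 0.00044014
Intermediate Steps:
Y(L, t) = (5 + L)²
1/(903 + Y(n, 24)) = 1/(903 + (5 + 32)²) = 1/(903 + 37²) = 1/(903 + 1369) = 1/2272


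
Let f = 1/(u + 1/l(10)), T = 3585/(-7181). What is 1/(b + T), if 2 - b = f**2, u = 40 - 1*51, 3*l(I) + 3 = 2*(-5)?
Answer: 153070196/228508943 ≈ 0.66987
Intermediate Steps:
l(I) = -13/3 (l(I) = -1 + (2*(-5))/3 = -1 + (1/3)*(-10) = -1 - 10/3 = -13/3)
u = -11 (u = 40 - 51 = -11)
T = -3585/7181 (T = 3585*(-1/7181) = -3585/7181 ≈ -0.49923)
f = -13/146 (f = 1/(-11 + 1/(-13/3)) = 1/(-11 - 3/13) = 1/(-146/13) = -13/146 ≈ -0.089041)
b = 42463/21316 (b = 2 - (-13/146)**2 = 2 - 1*169/21316 = 2 - 169/21316 = 42463/21316 ≈ 1.9921)
1/(b + T) = 1/(42463/21316 - 3585/7181) = 1/(228508943/153070196) = 153070196/228508943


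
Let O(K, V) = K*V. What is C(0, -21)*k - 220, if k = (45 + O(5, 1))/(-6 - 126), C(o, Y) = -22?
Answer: -635/3 ≈ -211.67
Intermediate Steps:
k = -25/66 (k = (45 + 5*1)/(-6 - 126) = (45 + 5)/(-132) = 50*(-1/132) = -25/66 ≈ -0.37879)
C(0, -21)*k - 220 = -22*(-25/66) - 220 = 25/3 - 220 = -635/3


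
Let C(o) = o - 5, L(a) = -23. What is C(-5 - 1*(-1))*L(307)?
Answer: 207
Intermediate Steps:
C(o) = -5 + o
C(-5 - 1*(-1))*L(307) = (-5 + (-5 - 1*(-1)))*(-23) = (-5 + (-5 + 1))*(-23) = (-5 - 4)*(-23) = -9*(-23) = 207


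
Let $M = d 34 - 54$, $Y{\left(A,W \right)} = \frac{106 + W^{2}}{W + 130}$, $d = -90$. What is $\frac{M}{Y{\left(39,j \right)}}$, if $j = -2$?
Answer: $- \frac{199296}{55} \approx -3623.6$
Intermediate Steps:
$Y{\left(A,W \right)} = \frac{106 + W^{2}}{130 + W}$
$M = -3114$ ($M = \left(-90\right) 34 - 54 = -3060 - 54 = -3114$)
$\frac{M}{Y{\left(39,j \right)}} = - \frac{3114}{\frac{1}{130 - 2} \left(106 + \left(-2\right)^{2}\right)} = - \frac{3114}{\frac{1}{128} \left(106 + 4\right)} = - \frac{3114}{\frac{1}{128} \cdot 110} = - \frac{3114}{\frac{55}{64}} = \left(-3114\right) \frac{64}{55} = - \frac{199296}{55}$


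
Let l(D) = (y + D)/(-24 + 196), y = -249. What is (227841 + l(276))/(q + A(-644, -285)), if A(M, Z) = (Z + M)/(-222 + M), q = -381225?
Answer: -16968698007/28392033206 ≈ -0.59766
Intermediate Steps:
A(M, Z) = (M + Z)/(-222 + M)
l(D) = -249/172 + D/172 (l(D) = (-249 + D)/(-24 + 196) = (-249 + D)/172 = (-249 + D)*(1/172) = -249/172 + D/172)
(227841 + l(276))/(q + A(-644, -285)) = (227841 + (-249/172 + (1/172)*276))/(-381225 + (-644 - 285)/(-222 - 644)) = (227841 + (-249/172 + 69/43))/(-381225 - 929/(-866)) = (227841 + 27/172)/(-381225 - 1/866*(-929)) = 39188679/(172*(-381225 + 929/866)) = 39188679/(172*(-330139921/866)) = (39188679/172)*(-866/330139921) = -16968698007/28392033206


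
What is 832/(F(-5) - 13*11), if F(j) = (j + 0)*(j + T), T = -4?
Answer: -416/49 ≈ -8.4898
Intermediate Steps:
F(j) = j*(-4 + j) (F(j) = (j + 0)*(j - 4) = j*(-4 + j))
832/(F(-5) - 13*11) = 832/(-5*(-4 - 5) - 13*11) = 832/(-5*(-9) - 143) = 832/(45 - 143) = 832/(-98) = 832*(-1/98) = -416/49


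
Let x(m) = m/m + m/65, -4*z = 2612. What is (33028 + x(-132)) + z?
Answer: 2104308/65 ≈ 32374.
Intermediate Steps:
z = -653 (z = -1/4*2612 = -653)
x(m) = 1 + m/65 (x(m) = 1 + m*(1/65) = 1 + m/65)
(33028 + x(-132)) + z = (33028 + (1 + (1/65)*(-132))) - 653 = (33028 + (1 - 132/65)) - 653 = (33028 - 67/65) - 653 = 2146753/65 - 653 = 2104308/65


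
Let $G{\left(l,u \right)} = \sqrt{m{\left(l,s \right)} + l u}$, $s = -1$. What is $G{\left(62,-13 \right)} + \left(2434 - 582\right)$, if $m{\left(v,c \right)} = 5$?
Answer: $1852 + 3 i \sqrt{89} \approx 1852.0 + 28.302 i$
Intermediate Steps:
$G{\left(l,u \right)} = \sqrt{5 + l u}$
$G{\left(62,-13 \right)} + \left(2434 - 582\right) = \sqrt{5 + 62 \left(-13\right)} + \left(2434 - 582\right) = \sqrt{5 - 806} + \left(2434 - 582\right) = \sqrt{-801} + 1852 = 3 i \sqrt{89} + 1852 = 1852 + 3 i \sqrt{89}$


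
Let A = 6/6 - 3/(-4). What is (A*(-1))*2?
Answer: -7/2 ≈ -3.5000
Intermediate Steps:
A = 7/4 (A = 6*(⅙) - 3*(-¼) = 1 + ¾ = 7/4 ≈ 1.7500)
(A*(-1))*2 = ((7/4)*(-1))*2 = -7/4*2 = -7/2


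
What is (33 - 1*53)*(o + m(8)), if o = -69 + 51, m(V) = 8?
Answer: 200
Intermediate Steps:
o = -18
(33 - 1*53)*(o + m(8)) = (33 - 1*53)*(-18 + 8) = (33 - 53)*(-10) = -20*(-10) = 200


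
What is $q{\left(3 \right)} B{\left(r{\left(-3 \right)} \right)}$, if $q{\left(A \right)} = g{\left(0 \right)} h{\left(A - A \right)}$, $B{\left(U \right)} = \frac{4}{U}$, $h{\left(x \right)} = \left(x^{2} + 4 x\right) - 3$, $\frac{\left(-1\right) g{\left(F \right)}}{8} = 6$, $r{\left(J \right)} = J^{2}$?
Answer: $64$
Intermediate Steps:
$g{\left(F \right)} = -48$ ($g{\left(F \right)} = \left(-8\right) 6 = -48$)
$h{\left(x \right)} = -3 + x^{2} + 4 x$
$q{\left(A \right)} = 144$ ($q{\left(A \right)} = - 48 \left(-3 + \left(A - A\right)^{2} + 4 \left(A - A\right)\right) = - 48 \left(-3 + 0^{2} + 4 \cdot 0\right) = - 48 \left(-3 + 0 + 0\right) = \left(-48\right) \left(-3\right) = 144$)
$q{\left(3 \right)} B{\left(r{\left(-3 \right)} \right)} = 144 \frac{4}{\left(-3\right)^{2}} = 144 \cdot \frac{4}{9} = 64$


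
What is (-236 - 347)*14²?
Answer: -114268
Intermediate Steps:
(-236 - 347)*14² = -583*196 = -114268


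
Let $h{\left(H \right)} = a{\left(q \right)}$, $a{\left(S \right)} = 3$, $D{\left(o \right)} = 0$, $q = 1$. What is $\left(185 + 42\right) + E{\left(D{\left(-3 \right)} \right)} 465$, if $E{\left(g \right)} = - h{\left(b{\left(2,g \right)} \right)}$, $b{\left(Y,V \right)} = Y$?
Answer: $-1168$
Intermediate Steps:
$h{\left(H \right)} = 3$
$E{\left(g \right)} = -3$ ($E{\left(g \right)} = \left(-1\right) 3 = -3$)
$\left(185 + 42\right) + E{\left(D{\left(-3 \right)} \right)} 465 = \left(185 + 42\right) - 1395 = 227 - 1395 = -1168$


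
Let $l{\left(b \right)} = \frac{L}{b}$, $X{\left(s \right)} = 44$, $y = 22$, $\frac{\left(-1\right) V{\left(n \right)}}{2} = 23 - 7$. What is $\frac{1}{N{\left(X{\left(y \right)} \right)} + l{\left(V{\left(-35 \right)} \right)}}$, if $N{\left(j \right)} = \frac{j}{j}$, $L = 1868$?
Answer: $- \frac{8}{459} \approx -0.017429$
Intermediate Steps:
$V{\left(n \right)} = -32$ ($V{\left(n \right)} = - 2 \left(23 - 7\right) = \left(-2\right) 16 = -32$)
$N{\left(j \right)} = 1$
$l{\left(b \right)} = \frac{1868}{b}$
$\frac{1}{N{\left(X{\left(y \right)} \right)} + l{\left(V{\left(-35 \right)} \right)}} = \frac{1}{1 + \frac{1868}{-32}} = \frac{1}{1 + 1868 \left(- \frac{1}{32}\right)} = \frac{1}{1 - \frac{467}{8}} = \frac{1}{- \frac{459}{8}} = - \frac{8}{459}$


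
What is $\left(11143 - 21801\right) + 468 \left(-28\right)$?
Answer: $-23762$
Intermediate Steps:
$\left(11143 - 21801\right) + 468 \left(-28\right) = -10658 - 13104 = -23762$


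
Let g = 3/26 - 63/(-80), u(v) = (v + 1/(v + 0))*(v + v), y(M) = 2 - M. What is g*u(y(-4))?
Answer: 34743/520 ≈ 66.813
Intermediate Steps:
u(v) = 2*v*(v + 1/v) (u(v) = (v + 1/v)*(2*v) = 2*v*(v + 1/v))
g = 939/1040 (g = 3*(1/26) - 63*(-1/80) = 3/26 + 63/80 = 939/1040 ≈ 0.90288)
g*u(y(-4)) = 939*(2 + 2*(2 - 1*(-4))**2)/1040 = 939*(2 + 2*(2 + 4)**2)/1040 = 939*(2 + 2*6**2)/1040 = 939*(2 + 2*36)/1040 = 939*(2 + 72)/1040 = (939/1040)*74 = 34743/520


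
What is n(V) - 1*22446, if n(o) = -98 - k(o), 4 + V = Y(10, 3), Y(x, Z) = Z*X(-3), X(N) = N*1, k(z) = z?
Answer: -22531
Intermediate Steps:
X(N) = N
Y(x, Z) = -3*Z (Y(x, Z) = Z*(-3) = -3*Z)
V = -13 (V = -4 - 3*3 = -4 - 9 = -13)
n(o) = -98 - o
n(V) - 1*22446 = (-98 - 1*(-13)) - 1*22446 = (-98 + 13) - 22446 = -85 - 22446 = -22531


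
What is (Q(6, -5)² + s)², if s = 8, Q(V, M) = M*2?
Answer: 11664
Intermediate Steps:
Q(V, M) = 2*M
(Q(6, -5)² + s)² = ((2*(-5))² + 8)² = ((-10)² + 8)² = (100 + 8)² = 108² = 11664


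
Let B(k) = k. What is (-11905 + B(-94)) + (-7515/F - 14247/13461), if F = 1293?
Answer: -23218116857/1933897 ≈ -12006.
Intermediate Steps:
(-11905 + B(-94)) + (-7515/F - 14247/13461) = (-11905 - 94) + (-7515/1293 - 14247/13461) = -11999 + (-7515*1/1293 - 14247*1/13461) = -11999 + (-2505/431 - 4749/4487) = -11999 - 13286754/1933897 = -23218116857/1933897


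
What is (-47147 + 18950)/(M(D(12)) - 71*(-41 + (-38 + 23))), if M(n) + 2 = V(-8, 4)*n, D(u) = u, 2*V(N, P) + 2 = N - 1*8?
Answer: -28197/3866 ≈ -7.2936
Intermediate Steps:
V(N, P) = -5 + N/2 (V(N, P) = -1 + (N - 1*8)/2 = -1 + (N - 8)/2 = -1 + (-8 + N)/2 = -1 + (-4 + N/2) = -5 + N/2)
M(n) = -2 - 9*n (M(n) = -2 + (-5 + (½)*(-8))*n = -2 + (-5 - 4)*n = -2 - 9*n)
(-47147 + 18950)/(M(D(12)) - 71*(-41 + (-38 + 23))) = (-47147 + 18950)/((-2 - 9*12) - 71*(-41 + (-38 + 23))) = -28197/((-2 - 108) - 71*(-41 - 15)) = -28197/(-110 - 71*(-56)) = -28197/(-110 + 3976) = -28197/3866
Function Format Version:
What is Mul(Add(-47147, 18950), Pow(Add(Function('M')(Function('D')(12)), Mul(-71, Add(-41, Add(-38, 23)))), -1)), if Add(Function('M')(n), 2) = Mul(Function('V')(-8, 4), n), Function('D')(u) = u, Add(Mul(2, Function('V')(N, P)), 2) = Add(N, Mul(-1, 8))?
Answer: Rational(-28197, 3866) ≈ -7.2936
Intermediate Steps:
Function('V')(N, P) = Add(-5, Mul(Rational(1, 2), N)) (Function('V')(N, P) = Add(-1, Mul(Rational(1, 2), Add(N, Mul(-1, 8)))) = Add(-1, Mul(Rational(1, 2), Add(N, -8))) = Add(-1, Mul(Rational(1, 2), Add(-8, N))) = Add(-1, Add(-4, Mul(Rational(1, 2), N))) = Add(-5, Mul(Rational(1, 2), N)))
Function('M')(n) = Add(-2, Mul(-9, n)) (Function('M')(n) = Add(-2, Mul(Add(-5, Mul(Rational(1, 2), -8)), n)) = Add(-2, Mul(Add(-5, -4), n)) = Add(-2, Mul(-9, n)))
Mul(Add(-47147, 18950), Pow(Add(Function('M')(Function('D')(12)), Mul(-71, Add(-41, Add(-38, 23)))), -1)) = Mul(Add(-47147, 18950), Pow(Add(Add(-2, Mul(-9, 12)), Mul(-71, Add(-41, Add(-38, 23)))), -1)) = Mul(-28197, Pow(Add(Add(-2, -108), Mul(-71, Add(-41, -15))), -1)) = Mul(-28197, Pow(Add(-110, Mul(-71, -56)), -1)) = Mul(-28197, Pow(Add(-110, 3976), -1)) = Mul(-28197, Pow(3866, -1)) = Mul(-28197, Rational(1, 3866)) = Rational(-28197, 3866)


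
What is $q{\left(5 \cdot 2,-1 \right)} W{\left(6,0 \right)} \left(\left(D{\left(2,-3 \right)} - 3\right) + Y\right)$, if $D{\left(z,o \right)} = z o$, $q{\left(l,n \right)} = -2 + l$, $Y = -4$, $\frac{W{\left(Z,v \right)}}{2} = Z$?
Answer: $-1248$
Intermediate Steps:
$W{\left(Z,v \right)} = 2 Z$
$D{\left(z,o \right)} = o z$
$q{\left(5 \cdot 2,-1 \right)} W{\left(6,0 \right)} \left(\left(D{\left(2,-3 \right)} - 3\right) + Y\right) = \left(-2 + 5 \cdot 2\right) 2 \cdot 6 \left(\left(\left(-3\right) 2 - 3\right) - 4\right) = \left(-2 + 10\right) 12 \left(\left(-6 - 3\right) - 4\right) = 8 \cdot 12 \left(-9 - 4\right) = 96 \left(-13\right) = -1248$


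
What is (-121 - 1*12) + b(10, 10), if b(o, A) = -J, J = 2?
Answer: -135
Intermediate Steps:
b(o, A) = -2 (b(o, A) = -1*2 = -2)
(-121 - 1*12) + b(10, 10) = (-121 - 1*12) - 2 = (-121 - 12) - 2 = -133 - 2 = -135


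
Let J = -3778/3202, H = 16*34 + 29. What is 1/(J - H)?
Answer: -1601/919262 ≈ -0.0017416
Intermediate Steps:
H = 573 (H = 544 + 29 = 573)
J = -1889/1601 (J = -3778*1/3202 = -1889/1601 ≈ -1.1799)
1/(J - H) = 1/(-1889/1601 - 1*573) = 1/(-1889/1601 - 573) = 1/(-919262/1601) = -1601/919262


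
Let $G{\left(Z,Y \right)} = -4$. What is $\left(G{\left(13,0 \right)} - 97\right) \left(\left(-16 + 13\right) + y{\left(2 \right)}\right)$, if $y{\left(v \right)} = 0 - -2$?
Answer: $101$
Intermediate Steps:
$y{\left(v \right)} = 2$ ($y{\left(v \right)} = 0 + 2 = 2$)
$\left(G{\left(13,0 \right)} - 97\right) \left(\left(-16 + 13\right) + y{\left(2 \right)}\right) = \left(-4 - 97\right) \left(\left(-16 + 13\right) + 2\right) = - 101 \left(-3 + 2\right) = \left(-101\right) \left(-1\right) = 101$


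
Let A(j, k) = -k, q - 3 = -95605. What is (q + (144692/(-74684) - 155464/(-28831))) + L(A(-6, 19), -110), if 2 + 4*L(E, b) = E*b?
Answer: -51180046618499/538303601 ≈ -95077.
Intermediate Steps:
q = -95602 (q = 3 - 95605 = -95602)
L(E, b) = -½ + E*b/4 (L(E, b) = -½ + (E*b)/4 = -½ + E*b/4)
(q + (144692/(-74684) - 155464/(-28831))) + L(A(-6, 19), -110) = (-95602 + (144692/(-74684) - 155464/(-28831))) + (-½ + (¼)*(-1*19)*(-110)) = (-95602 + (144692*(-1/74684) - 155464*(-1/28831))) + (-½ + (¼)*(-19)*(-110)) = (-95602 + (-36173/18671 + 155464/28831)) + (-½ + 1045/2) = (-95602 + 1859764581/538303601) + 522 = -51461041098221/538303601 + 522 = -51180046618499/538303601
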